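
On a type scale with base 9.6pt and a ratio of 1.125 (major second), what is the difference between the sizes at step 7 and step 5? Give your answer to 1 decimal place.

Step 5: 9.6 × 1.125⁵ = 17.300pt
Step 7: 9.6 × 1.125⁷ = 21.895pt
Difference: 21.895 − 17.300 = 4.595pt

4.6pt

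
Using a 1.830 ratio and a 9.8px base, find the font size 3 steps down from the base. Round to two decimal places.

1.60px

9.8 ÷ 1.830³ = 9.8 ÷ 6.12849 ≈ 1.60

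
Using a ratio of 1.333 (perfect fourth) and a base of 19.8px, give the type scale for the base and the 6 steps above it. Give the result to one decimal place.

Step 0: 19.8px
Step 1: 19.8 × 1.333 = 26.4
Step 2: 19.8 × 1.333² = 35.2
Step 3: 19.8 × 1.333³ = 46.9
Step 4: 19.8 × 1.333⁴ = 62.5
Step 5: 19.8 × 1.333⁵ = 83.3
Step 6: 19.8 × 1.333⁶ = 111.1

19.8px, 26.4px, 35.2px, 46.9px, 62.5px, 83.3px, 111.1px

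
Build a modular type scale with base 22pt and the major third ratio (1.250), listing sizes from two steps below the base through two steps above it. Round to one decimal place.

14.1pt, 17.6pt, 22.0pt, 27.5pt, 34.4pt

Step -2: 22.0 ÷ 1.250² = 14.1
Step -1: 22.0 ÷ 1.250 = 17.6
Step 0: 22pt
Step 1: 22.0 × 1.250 = 27.5
Step 2: 22.0 × 1.250² = 34.4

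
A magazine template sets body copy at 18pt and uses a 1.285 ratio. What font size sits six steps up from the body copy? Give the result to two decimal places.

18.0 × 1.285⁶ = 18.0 × 4.50214 ≈ 81.04

81.04pt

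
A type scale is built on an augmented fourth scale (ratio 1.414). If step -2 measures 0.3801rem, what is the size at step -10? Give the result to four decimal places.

0.3801 ÷ 1.414⁸ = 0.3801 ÷ 15.98068 ≈ 0.0238

0.0238rem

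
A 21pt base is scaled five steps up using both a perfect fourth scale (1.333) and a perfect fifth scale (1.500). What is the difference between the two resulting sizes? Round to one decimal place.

71.1pt

Perfect fourth: 21.0 × 1.333⁵ = 88.383pt
Perfect fifth: 21.0 × 1.500⁵ = 159.469pt
Difference: 159.469 − 88.383 = 71.086pt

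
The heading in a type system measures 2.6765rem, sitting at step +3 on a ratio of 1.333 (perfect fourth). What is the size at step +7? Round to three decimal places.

The gap is 7 − (3) = 4 steps, so the factor is 1.333^4.
2.6765 × 1.333⁴ = 2.6765 × 3.15733 ≈ 8.451

8.451rem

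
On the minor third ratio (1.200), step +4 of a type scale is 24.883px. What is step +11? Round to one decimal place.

89.2px

24.883 × 1.200⁷ = 24.883 × 3.58318 ≈ 89.160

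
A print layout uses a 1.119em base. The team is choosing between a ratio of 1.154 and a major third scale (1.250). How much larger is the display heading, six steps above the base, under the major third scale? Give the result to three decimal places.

At 1.154: 1.119 × 1.154⁶ = 2.64280em
Major third: 1.119 × 1.250⁶ = 4.26865em
Difference: 4.26865 − 2.64280 = 1.62585em

1.626em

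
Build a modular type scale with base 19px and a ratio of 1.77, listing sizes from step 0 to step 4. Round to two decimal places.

19.00px, 33.63px, 59.53px, 105.36px, 186.49px

Step 0: 19px
Step 1: 19.0 × 1.77 = 33.63
Step 2: 19.0 × 1.77² = 59.53
Step 3: 19.0 × 1.77³ = 105.36
Step 4: 19.0 × 1.77⁴ = 186.49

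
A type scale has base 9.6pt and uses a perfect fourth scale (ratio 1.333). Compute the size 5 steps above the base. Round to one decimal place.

40.4pt

9.6 × 1.333⁵ = 9.6 × 4.20873 ≈ 40.40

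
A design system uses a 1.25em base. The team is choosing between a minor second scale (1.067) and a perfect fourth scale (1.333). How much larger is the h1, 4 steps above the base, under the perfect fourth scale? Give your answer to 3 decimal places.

2.326em

Minor second: 1.25 × 1.067⁴ = 1.62020em
Perfect fourth: 1.25 × 1.333⁴ = 3.94667em
Difference: 3.94667 − 1.62020 = 2.32647em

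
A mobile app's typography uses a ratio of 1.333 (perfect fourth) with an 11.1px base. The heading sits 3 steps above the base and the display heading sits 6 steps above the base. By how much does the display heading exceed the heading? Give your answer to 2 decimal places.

35.98px

Step 3: 11.1 × 1.333³ = 26.2914px
Step 6: 11.1 × 1.333⁶ = 62.2736px
Difference: 62.2736 − 26.2914 = 35.9822px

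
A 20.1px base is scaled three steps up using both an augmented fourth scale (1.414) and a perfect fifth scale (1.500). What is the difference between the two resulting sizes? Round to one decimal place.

11.0px

Augmented fourth: 20.1 × 1.414³ = 56.826px
Perfect fifth: 20.1 × 1.500³ = 67.838px
Difference: 67.838 − 56.826 = 11.012px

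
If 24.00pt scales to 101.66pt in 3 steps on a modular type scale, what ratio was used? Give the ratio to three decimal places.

The ratio satisfies 24.00 × r³ = 101.66, so r = (101.66 / 24.00)^(1/3).
r = 4.2358^(1/3) ≈ 1.6180

1.618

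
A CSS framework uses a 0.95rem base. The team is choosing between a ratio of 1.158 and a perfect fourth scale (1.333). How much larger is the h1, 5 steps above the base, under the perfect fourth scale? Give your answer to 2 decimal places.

At 1.158: 0.95 × 1.158⁵ = 1.9782rem
Perfect fourth: 0.95 × 1.333⁵ = 3.9983rem
Difference: 3.9983 − 1.9782 = 2.0201rem

2.02rem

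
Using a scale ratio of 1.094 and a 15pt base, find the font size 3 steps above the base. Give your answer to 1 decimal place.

15.0 × 1.094³ = 15.0 × 1.30934 ≈ 19.64

19.6pt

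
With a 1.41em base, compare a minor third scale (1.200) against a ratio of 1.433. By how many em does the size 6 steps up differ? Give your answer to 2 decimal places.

8.00em

Minor third: 1.41 × 1.200⁶ = 4.2102em
At 1.433: 1.41 × 1.433⁶ = 12.2095em
Difference: 12.2095 − 4.2102 = 7.9993em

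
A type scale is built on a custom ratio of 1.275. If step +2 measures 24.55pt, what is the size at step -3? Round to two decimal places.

Moving from step +2 to step -3 is 5 steps down, so divide by r⁵.
24.55 ÷ 1.275⁵ = 24.55 ÷ 3.36939 ≈ 7.286

7.29pt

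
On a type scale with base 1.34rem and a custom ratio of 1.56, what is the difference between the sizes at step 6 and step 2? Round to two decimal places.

Step 2: 1.34 × 1.56² = 3.2610rem
Step 6: 1.34 × 1.56⁶ = 19.3131rem
Difference: 19.3131 − 3.2610 = 16.0521rem

16.05rem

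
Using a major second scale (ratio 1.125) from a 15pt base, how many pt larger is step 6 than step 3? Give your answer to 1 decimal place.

Step 3: 15.0 × 1.125³ = 21.357pt
Step 6: 15.0 × 1.125⁶ = 30.409pt
Difference: 30.409 − 21.357 = 9.052pt

9.1pt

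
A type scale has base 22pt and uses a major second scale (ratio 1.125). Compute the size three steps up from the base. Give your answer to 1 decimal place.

31.3pt

A modular type scale is a geometric sequence: sizeₙ = base × rⁿ.
22.0 × 1.125³ = 22.0 × 1.42383 ≈ 31.32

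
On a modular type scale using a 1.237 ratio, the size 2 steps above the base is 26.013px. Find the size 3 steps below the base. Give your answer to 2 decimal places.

8.98px

26.013 ÷ 1.237⁵ = 26.013 ÷ 2.89633 ≈ 8.981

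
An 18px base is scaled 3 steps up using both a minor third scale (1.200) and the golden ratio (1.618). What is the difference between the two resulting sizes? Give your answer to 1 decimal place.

45.1px

Minor third: 18.0 × 1.200³ = 31.104px
Golden ratio: 18.0 × 1.618³ = 76.244px
Difference: 76.244 − 31.104 = 45.140px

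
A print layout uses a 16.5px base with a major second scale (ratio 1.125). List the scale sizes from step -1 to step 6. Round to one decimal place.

14.7px, 16.5px, 18.6px, 20.9px, 23.5px, 26.4px, 29.7px, 33.5px

Step -1: 16.5 ÷ 1.125 = 14.7
Step 0: 16.5px
Step 1: 16.5 × 1.125 = 18.6
Step 2: 16.5 × 1.125² = 20.9
Step 3: 16.5 × 1.125³ = 23.5
Step 4: 16.5 × 1.125⁴ = 26.4
Step 5: 16.5 × 1.125⁵ = 29.7
Step 6: 16.5 × 1.125⁶ = 33.5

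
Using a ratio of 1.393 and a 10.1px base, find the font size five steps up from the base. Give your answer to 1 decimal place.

Each step on a modular scale multiplies by the ratio, so the size n steps from the base is base × ratioⁿ.
10.1 × 1.393⁵ = 10.1 × 5.24512 ≈ 52.98

53.0px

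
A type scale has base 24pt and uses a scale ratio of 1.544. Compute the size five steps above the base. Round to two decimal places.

210.59pt

24.0 × 1.544⁵ = 24.0 × 8.77478 ≈ 210.59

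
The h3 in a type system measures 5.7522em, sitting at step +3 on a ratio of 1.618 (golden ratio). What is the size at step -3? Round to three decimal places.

0.321em

The gap is -3 − (3) = -6 steps, so the factor is 1.618^-6.
5.7522 ÷ 1.618⁶ = 5.7522 ÷ 17.94201 ≈ 0.321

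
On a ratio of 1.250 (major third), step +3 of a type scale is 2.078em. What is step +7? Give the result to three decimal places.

5.073em

2.078 × 1.250⁴ = 2.078 × 2.44141 ≈ 5.073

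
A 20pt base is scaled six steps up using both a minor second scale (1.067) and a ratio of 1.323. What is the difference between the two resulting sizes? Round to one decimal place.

77.7pt

Minor second: 20.0 × 1.067⁶ = 29.513pt
At 1.323: 20.0 × 1.323⁶ = 107.248pt
Difference: 107.248 − 29.513 = 77.735pt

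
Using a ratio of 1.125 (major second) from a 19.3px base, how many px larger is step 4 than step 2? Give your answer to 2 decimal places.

Step 2: 19.3 × 1.125² = 24.4266px
Step 4: 19.3 × 1.125⁴ = 30.9149px
Difference: 30.9149 − 24.4266 = 6.4883px

6.49px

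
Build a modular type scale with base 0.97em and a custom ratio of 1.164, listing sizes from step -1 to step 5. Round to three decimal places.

Step -1: 0.97 ÷ 1.164 = 0.833
Step 0: 0.97em
Step 1: 0.97 × 1.164 = 1.129
Step 2: 0.97 × 1.164² = 1.314
Step 3: 0.97 × 1.164³ = 1.530
Step 4: 0.97 × 1.164⁴ = 1.781
Step 5: 0.97 × 1.164⁵ = 2.073

0.833em, 0.970em, 1.129em, 1.314em, 1.530em, 1.781em, 2.073em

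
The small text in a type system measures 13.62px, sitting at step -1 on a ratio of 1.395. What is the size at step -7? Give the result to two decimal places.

13.62 ÷ 1.395⁶ = 13.62 ÷ 7.36962 ≈ 1.848

1.85px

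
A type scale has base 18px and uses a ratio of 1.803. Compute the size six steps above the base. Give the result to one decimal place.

618.4px

18.0 × 1.803⁶ = 18.0 × 34.35377 ≈ 618.37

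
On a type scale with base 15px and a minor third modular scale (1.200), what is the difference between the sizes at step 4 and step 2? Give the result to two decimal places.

9.50px

Step 2: 15.0 × 1.200² = 21.6000px
Step 4: 15.0 × 1.200⁴ = 31.1040px
Difference: 31.1040 − 21.6000 = 9.5040px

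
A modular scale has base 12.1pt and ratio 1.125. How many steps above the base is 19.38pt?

1.125ⁿ = 19.38 / 12.1 = 1.6017
n = ln(1.6017) / ln(1.125) = 0.4710 / 0.1178 ≈ 4.00

4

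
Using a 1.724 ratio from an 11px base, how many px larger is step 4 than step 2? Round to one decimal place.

64.5px

Step 2: 11.0 × 1.724² = 32.694px
Step 4: 11.0 × 1.724⁴ = 97.172px
Difference: 97.172 − 32.694 = 64.478px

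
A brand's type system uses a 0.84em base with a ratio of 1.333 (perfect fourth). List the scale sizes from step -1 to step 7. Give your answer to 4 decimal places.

0.6302em, 0.8400em, 1.1197em, 1.4926em, 1.9896em, 2.6522em, 3.5353em, 4.7126em, 6.2819em

Step -1: 0.84 ÷ 1.333 = 0.6302
Step 0: 0.84em
Step 1: 0.84 × 1.333 = 1.1197
Step 2: 0.84 × 1.333² = 1.4926
Step 3: 0.84 × 1.333³ = 1.9896
Step 4: 0.84 × 1.333⁴ = 2.6522
Step 5: 0.84 × 1.333⁵ = 3.5353
Step 6: 0.84 × 1.333⁶ = 4.7126
Step 7: 0.84 × 1.333⁷ = 6.2819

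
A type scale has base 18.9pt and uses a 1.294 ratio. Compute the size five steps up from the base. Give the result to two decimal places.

Every step multiplies by the scale ratio.
18.9 × 1.294⁵ = 18.9 × 3.62803 ≈ 68.57

68.57pt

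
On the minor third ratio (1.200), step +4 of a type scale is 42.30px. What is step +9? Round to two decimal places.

Moving from step +4 to step +9 is 5 steps up, so multiply by r⁵.
42.30 × 1.200⁵ = 42.30 × 2.48832 ≈ 105.256

105.26px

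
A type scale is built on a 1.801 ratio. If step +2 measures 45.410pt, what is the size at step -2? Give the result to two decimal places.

The gap is -2 − (2) = -4 steps, so the factor is 1.801^-4.
45.410 ÷ 1.801⁴ = 45.410 ÷ 10.52095 ≈ 4.316

4.32pt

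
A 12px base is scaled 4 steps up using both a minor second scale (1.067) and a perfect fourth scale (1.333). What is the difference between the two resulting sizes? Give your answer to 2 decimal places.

Minor second: 12.0 × 1.067⁴ = 15.5539px
Perfect fourth: 12.0 × 1.333⁴ = 37.8880px
Difference: 37.8880 − 15.5539 = 22.3341px

22.33px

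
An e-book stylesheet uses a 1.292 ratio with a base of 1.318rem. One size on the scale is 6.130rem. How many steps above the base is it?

1.292ⁿ = 6.130 / 1.318 = 4.6510
n = ln(4.6510) / ln(1.292) = 1.5371 / 0.2562 ≈ 6.00

6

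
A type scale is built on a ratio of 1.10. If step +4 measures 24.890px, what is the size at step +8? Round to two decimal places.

36.44px

24.890 × 1.10⁴ = 24.890 × 1.46410 ≈ 36.441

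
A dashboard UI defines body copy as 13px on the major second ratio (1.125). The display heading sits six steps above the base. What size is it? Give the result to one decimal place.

26.4px

A modular type scale is a geometric sequence: sizeₙ = base × rⁿ.
13.0 × 1.125⁶ = 13.0 × 2.02729 ≈ 26.35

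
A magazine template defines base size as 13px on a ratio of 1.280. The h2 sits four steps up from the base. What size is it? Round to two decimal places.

Each step on a modular scale multiplies by the ratio, so the size n steps from the base is base × ratioⁿ.
13.0 × 1.280⁴ = 13.0 × 2.68435 ≈ 34.90

34.90px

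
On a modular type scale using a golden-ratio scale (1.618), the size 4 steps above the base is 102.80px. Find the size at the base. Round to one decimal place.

15.0px

The gap is 0 − (4) = -4 steps, so the factor is 1.618^-4.
102.80 ÷ 1.618⁴ = 102.80 ÷ 6.85353 ≈ 15.000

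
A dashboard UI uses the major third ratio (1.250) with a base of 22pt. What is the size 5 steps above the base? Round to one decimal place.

22.0 × 1.250⁵ = 22.0 × 3.05176 ≈ 67.14

67.1pt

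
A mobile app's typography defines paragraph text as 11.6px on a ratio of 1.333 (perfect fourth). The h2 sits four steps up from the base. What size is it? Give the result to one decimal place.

11.6 × 1.333⁴ = 11.6 × 3.15733 ≈ 36.63

36.6px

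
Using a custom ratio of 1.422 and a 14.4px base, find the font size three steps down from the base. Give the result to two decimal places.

5.01px

Each step on a modular scale multiplies by the ratio, so the size n steps from the base is base × ratioⁿ.
14.4 ÷ 1.422³ = 14.4 ÷ 2.87540 ≈ 5.01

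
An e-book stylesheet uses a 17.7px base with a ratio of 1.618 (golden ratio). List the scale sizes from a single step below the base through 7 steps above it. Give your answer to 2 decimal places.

10.94px, 17.70px, 28.64px, 46.34px, 74.97px, 121.31px, 196.28px, 317.57px, 513.83px

Step -1: 17.7 ÷ 1.618 = 10.94
Step 0: 17.7px
Step 1: 17.7 × 1.618 = 28.64
Step 2: 17.7 × 1.618² = 46.34
Step 3: 17.7 × 1.618³ = 74.97
Step 4: 17.7 × 1.618⁴ = 121.31
Step 5: 17.7 × 1.618⁵ = 196.28
Step 6: 17.7 × 1.618⁶ = 317.57
Step 7: 17.7 × 1.618⁷ = 513.83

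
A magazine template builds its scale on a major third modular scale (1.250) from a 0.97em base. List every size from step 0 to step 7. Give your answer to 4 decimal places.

Step 0: 0.97em
Step 1: 0.97 × 1.250 = 1.2125
Step 2: 0.97 × 1.250² = 1.5156
Step 3: 0.97 × 1.250³ = 1.8945
Step 4: 0.97 × 1.250⁴ = 2.3682
Step 5: 0.97 × 1.250⁵ = 2.9602
Step 6: 0.97 × 1.250⁶ = 3.7003
Step 7: 0.97 × 1.250⁷ = 4.6253

0.9700em, 1.2125em, 1.5156em, 1.8945em, 2.3682em, 2.9602em, 3.7003em, 4.6253em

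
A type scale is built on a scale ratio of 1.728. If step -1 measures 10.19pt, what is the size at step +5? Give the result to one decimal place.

271.3pt

10.19 × 1.728⁶ = 10.19 × 26.62333 ≈ 271.292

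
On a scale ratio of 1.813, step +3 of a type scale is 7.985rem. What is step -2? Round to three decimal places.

0.408rem

7.985 ÷ 1.813⁵ = 7.985 ÷ 19.58795 ≈ 0.408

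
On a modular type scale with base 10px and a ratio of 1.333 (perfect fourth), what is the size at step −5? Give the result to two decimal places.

A modular type scale is a geometric sequence: sizeₙ = base × rⁿ.
10.0 ÷ 1.333⁵ = 10.0 ÷ 4.20873 ≈ 2.38

2.38px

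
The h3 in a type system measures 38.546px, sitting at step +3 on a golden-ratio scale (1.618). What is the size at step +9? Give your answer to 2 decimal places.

38.546 × 1.618⁶ = 38.546 × 17.94201 ≈ 691.593

691.59px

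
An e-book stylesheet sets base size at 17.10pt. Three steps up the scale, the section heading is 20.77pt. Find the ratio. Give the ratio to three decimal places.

The ratio satisfies 17.10 × r³ = 20.77, so r = (20.77 / 17.10)^(1/3).
r = 1.2146^(1/3) ≈ 1.0670

1.067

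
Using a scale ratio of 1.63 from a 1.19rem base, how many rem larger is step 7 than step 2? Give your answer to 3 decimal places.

33.218rem

Step 2: 1.19 × 1.63² = 3.16171rem
Step 7: 1.19 × 1.63⁷ = 36.37979rem
Difference: 36.37979 − 3.16171 = 33.21808rem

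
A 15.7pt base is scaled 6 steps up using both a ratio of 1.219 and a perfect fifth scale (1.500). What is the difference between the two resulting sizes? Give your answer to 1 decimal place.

127.3pt

At 1.219: 15.7 × 1.219⁶ = 51.514pt
Perfect fifth: 15.7 × 1.500⁶ = 178.833pt
Difference: 178.833 − 51.514 = 127.319pt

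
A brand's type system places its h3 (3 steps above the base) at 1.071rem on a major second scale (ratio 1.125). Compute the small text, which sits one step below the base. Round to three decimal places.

0.669rem

1.071 ÷ 1.125⁴ = 1.071 ÷ 1.60181 ≈ 0.669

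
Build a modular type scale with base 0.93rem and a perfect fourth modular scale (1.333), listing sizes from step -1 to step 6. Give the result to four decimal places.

Step -1: 0.93 ÷ 1.333 = 0.6977
Step 0: 0.93rem
Step 1: 0.93 × 1.333 = 1.2397
Step 2: 0.93 × 1.333² = 1.6525
Step 3: 0.93 × 1.333³ = 2.2028
Step 4: 0.93 × 1.333⁴ = 2.9363
Step 5: 0.93 × 1.333⁵ = 3.9141
Step 6: 0.93 × 1.333⁶ = 5.2175

0.6977rem, 0.9300rem, 1.2397rem, 1.6525rem, 2.2028rem, 2.9363rem, 3.9141rem, 5.2175rem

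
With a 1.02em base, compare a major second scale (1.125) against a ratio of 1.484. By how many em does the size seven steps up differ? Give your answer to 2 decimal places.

Major second: 1.02 × 1.125⁷ = 2.3263em
At 1.484: 1.02 × 1.484⁷ = 16.1673em
Difference: 16.1673 − 2.3263 = 13.8410em

13.84em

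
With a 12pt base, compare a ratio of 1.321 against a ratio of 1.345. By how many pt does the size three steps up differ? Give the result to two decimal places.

1.54pt

At 1.321: 12.0 × 1.321³ = 27.6624pt
At 1.345: 12.0 × 1.345³ = 29.1977pt
Difference: 29.1977 − 27.6624 = 1.5353pt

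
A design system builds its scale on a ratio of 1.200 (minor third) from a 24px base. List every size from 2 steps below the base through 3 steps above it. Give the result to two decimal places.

Step -2: 24.0 ÷ 1.200² = 16.67
Step -1: 24.0 ÷ 1.200 = 20.00
Step 0: 24px
Step 1: 24.0 × 1.200 = 28.80
Step 2: 24.0 × 1.200² = 34.56
Step 3: 24.0 × 1.200³ = 41.47

16.67px, 20.00px, 24.00px, 28.80px, 34.56px, 41.47px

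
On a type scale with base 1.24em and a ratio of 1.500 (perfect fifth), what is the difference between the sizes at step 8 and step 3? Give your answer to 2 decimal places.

Step 3: 1.24 × 1.500³ = 4.1850em
Step 8: 1.24 × 1.500⁸ = 31.7798em
Difference: 31.7798 − 4.1850 = 27.5948em

27.59em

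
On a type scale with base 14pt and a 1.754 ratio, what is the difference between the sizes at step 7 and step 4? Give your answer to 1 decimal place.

Step 4: 14.0 × 1.754⁴ = 132.509pt
Step 7: 14.0 × 1.754⁷ = 715.048pt
Difference: 715.048 − 132.509 = 582.539pt

582.5pt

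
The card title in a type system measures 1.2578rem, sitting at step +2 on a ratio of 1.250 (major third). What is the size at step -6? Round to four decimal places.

Moving from step +2 to step -6 is 8 steps down, so divide by r⁸.
1.2578 ÷ 1.250⁸ = 1.2578 ÷ 5.96046 ≈ 0.2110

0.2110rem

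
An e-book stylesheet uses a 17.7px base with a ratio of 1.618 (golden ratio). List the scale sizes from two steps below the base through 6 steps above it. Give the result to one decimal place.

6.8px, 10.9px, 17.7px, 28.6px, 46.3px, 75.0px, 121.3px, 196.3px, 317.6px

Step -2: 17.7 ÷ 1.618² = 6.8
Step -1: 17.7 ÷ 1.618 = 10.9
Step 0: 17.7px
Step 1: 17.7 × 1.618 = 28.6
Step 2: 17.7 × 1.618² = 46.3
Step 3: 17.7 × 1.618³ = 75.0
Step 4: 17.7 × 1.618⁴ = 121.3
Step 5: 17.7 × 1.618⁵ = 196.3
Step 6: 17.7 × 1.618⁶ = 317.6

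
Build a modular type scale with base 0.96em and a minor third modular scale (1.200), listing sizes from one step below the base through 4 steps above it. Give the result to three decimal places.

Step -1: 0.96 ÷ 1.200 = 0.800
Step 0: 0.96em
Step 1: 0.96 × 1.200 = 1.152
Step 2: 0.96 × 1.200² = 1.382
Step 3: 0.96 × 1.200³ = 1.659
Step 4: 0.96 × 1.200⁴ = 1.991

0.800em, 0.960em, 1.152em, 1.382em, 1.659em, 1.991em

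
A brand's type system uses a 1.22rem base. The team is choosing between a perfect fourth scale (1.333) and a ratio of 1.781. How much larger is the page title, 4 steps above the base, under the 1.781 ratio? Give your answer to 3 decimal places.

Perfect fourth: 1.22 × 1.333⁴ = 3.85195rem
At 1.781: 1.22 × 1.781⁴ = 12.27483rem
Difference: 12.27483 − 3.85195 = 8.42288rem

8.423rem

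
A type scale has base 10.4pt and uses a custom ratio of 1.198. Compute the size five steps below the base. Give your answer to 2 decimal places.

Every step multiplies by the scale ratio.
10.4 ÷ 1.198⁵ = 10.4 ÷ 2.46765 ≈ 4.21

4.21pt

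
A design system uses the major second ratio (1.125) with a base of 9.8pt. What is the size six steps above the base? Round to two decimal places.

Each step on a modular scale multiplies by the ratio, so the size n steps from the base is base × ratioⁿ.
9.8 × 1.125⁶ = 9.8 × 2.02729 ≈ 19.87

19.87pt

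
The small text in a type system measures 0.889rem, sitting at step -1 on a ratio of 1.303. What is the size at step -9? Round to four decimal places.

0.1070rem

Moving from step -1 to step -9 is 8 steps down, so divide by r⁸.
0.889 ÷ 1.303⁸ = 0.889 ÷ 8.30913 ≈ 0.1070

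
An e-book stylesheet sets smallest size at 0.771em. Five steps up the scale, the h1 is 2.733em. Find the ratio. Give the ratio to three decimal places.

1.288

r⁵ = 2.733 / 0.771, so r = (2.733/0.771)^(1/5).
r = 3.5447^(1/5) ≈ 1.2880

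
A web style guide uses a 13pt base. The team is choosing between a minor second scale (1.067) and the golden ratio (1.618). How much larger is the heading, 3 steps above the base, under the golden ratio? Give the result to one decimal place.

39.3pt

Minor second: 13.0 × 1.067³ = 15.792pt
Golden ratio: 13.0 × 1.618³ = 55.065pt
Difference: 55.065 − 15.792 = 39.273pt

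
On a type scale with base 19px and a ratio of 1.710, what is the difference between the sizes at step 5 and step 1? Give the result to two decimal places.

245.31px

Step 1: 19.0 × 1.710 = 32.4900px
Step 5: 19.0 × 1.710⁵ = 277.8012px
Difference: 277.8012 − 32.4900 = 245.3112px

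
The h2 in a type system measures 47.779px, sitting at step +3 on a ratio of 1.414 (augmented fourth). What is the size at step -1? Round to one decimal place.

12.0px

The gap is -1 − (3) = -4 steps, so the factor is 1.414^-4.
47.779 ÷ 1.414⁴ = 47.779 ÷ 3.99758 ≈ 11.952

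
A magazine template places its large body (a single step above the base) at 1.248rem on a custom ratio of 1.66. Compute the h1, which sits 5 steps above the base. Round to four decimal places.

9.4765rem

The gap is 5 − (1) = 4 steps, so the factor is 1.66^4.
1.248 × 1.66⁴ = 1.248 × 7.59333 ≈ 9.4765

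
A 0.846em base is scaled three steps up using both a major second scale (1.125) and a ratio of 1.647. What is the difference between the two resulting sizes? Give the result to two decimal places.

Major second: 0.846 × 1.125³ = 1.2046em
At 1.647: 0.846 × 1.647³ = 3.7796em
Difference: 3.7796 − 1.2046 = 2.5750em

2.58em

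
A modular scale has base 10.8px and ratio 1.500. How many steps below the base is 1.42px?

1.500ⁿ = 10.8 / 1.42 = 7.6056
n = ln(7.6056) / ln(1.500) = 2.0289 / 0.4055 ≈ 5.00

5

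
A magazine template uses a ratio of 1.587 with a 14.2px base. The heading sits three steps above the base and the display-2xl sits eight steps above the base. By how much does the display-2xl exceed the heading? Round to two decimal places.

Step 3: 14.2 × 1.587³ = 56.7570px
Step 8: 14.2 × 1.587⁸ = 571.3520px
Difference: 571.3520 − 56.7570 = 514.5950px

514.60px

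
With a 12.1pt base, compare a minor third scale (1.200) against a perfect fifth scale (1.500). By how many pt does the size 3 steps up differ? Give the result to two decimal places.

19.93pt

Minor third: 12.1 × 1.200³ = 20.9088pt
Perfect fifth: 12.1 × 1.500³ = 40.8375pt
Difference: 40.8375 − 20.9088 = 19.9287pt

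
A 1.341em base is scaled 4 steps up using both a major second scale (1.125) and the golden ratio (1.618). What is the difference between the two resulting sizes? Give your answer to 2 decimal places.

Major second: 1.341 × 1.125⁴ = 2.1480em
Golden ratio: 1.341 × 1.618⁴ = 9.1906em
Difference: 9.1906 − 2.1480 = 7.0426em

7.04em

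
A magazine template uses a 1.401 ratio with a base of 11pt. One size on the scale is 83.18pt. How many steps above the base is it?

1.401ⁿ = 83.18 / 11 = 7.5618
n = ln(7.5618) / ln(1.401) = 2.0231 / 0.3372 ≈ 6.00

6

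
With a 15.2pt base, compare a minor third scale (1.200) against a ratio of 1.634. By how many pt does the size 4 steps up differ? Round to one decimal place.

76.8pt

Minor third: 15.2 × 1.200⁴ = 31.519pt
At 1.634: 15.2 × 1.634⁴ = 108.356pt
Difference: 108.356 − 31.519 = 76.837pt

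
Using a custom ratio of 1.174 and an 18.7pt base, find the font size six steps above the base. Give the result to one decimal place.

18.7 × 1.174⁶ = 18.7 × 2.61823 ≈ 48.96

49.0pt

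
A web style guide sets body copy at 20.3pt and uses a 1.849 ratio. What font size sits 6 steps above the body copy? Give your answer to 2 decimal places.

811.18pt

A modular type scale is a geometric sequence: sizeₙ = base × rⁿ.
20.3 × 1.849⁶ = 20.3 × 39.95963 ≈ 811.18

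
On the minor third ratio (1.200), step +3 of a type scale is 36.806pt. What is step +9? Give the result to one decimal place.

109.9pt

36.806 × 1.200⁶ = 36.806 × 2.98598 ≈ 109.902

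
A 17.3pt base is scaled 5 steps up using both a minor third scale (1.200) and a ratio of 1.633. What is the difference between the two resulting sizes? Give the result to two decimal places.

157.85pt

Minor third: 17.3 × 1.200⁵ = 43.0479pt
At 1.633: 17.3 × 1.633⁵ = 200.8987pt
Difference: 200.8987 − 43.0479 = 157.8508pt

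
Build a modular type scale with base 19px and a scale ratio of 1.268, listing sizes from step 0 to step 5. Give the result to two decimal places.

Step 0: 19px
Step 1: 19.0 × 1.268 = 24.09
Step 2: 19.0 × 1.268² = 30.55
Step 3: 19.0 × 1.268³ = 38.74
Step 4: 19.0 × 1.268⁴ = 49.12
Step 5: 19.0 × 1.268⁵ = 62.28

19.00px, 24.09px, 30.55px, 38.74px, 49.12px, 62.28px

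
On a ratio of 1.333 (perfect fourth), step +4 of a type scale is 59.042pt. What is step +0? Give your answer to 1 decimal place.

18.7pt

59.042 ÷ 1.333⁴ = 59.042 ÷ 3.15733 ≈ 18.700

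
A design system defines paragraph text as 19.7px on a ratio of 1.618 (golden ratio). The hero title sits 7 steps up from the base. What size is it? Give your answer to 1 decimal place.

19.7 × 1.618⁷ = 19.7 × 29.03017 ≈ 571.89

571.9px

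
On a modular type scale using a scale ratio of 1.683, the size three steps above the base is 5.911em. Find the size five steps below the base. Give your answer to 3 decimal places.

0.092em

Moving from step +3 to step -5 is 8 steps down, so divide by r⁸.
5.911 ÷ 1.683⁸ = 5.911 ÷ 64.36843 ≈ 0.092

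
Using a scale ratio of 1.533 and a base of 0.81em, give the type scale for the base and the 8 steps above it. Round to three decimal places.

Step 0: 0.81em
Step 1: 0.81 × 1.533 = 1.242
Step 2: 0.81 × 1.533² = 1.904
Step 3: 0.81 × 1.533³ = 2.918
Step 4: 0.81 × 1.533⁴ = 4.474
Step 5: 0.81 × 1.533⁵ = 6.858
Step 6: 0.81 × 1.533⁶ = 10.513
Step 7: 0.81 × 1.533⁷ = 16.117
Step 8: 0.81 × 1.533⁸ = 24.707

0.810em, 1.242em, 1.904em, 2.918em, 4.474em, 6.858em, 10.513em, 16.117em, 24.707em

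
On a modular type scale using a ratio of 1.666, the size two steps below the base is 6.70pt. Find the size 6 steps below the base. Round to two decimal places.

0.87pt

The gap is -6 − (-2) = -4 steps, so the factor is 1.666^-4.
6.70 ÷ 1.666⁴ = 6.70 ÷ 7.70371 ≈ 0.870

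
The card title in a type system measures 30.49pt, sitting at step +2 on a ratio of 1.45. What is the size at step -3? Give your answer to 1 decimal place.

Moving from step +2 to step -3 is 5 steps down, so divide by r⁵.
30.49 ÷ 1.45⁵ = 30.49 ÷ 6.40973 ≈ 4.757

4.8pt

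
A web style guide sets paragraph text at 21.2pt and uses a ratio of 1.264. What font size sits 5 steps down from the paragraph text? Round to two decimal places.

21.2 ÷ 1.264⁵ = 21.2 ÷ 3.22653 ≈ 6.57

6.57pt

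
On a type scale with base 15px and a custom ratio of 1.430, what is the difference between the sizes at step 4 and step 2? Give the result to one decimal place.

32.1px

Step 2: 15.0 × 1.430² = 30.673px
Step 4: 15.0 × 1.430⁴ = 62.724px
Difference: 62.724 − 30.673 = 32.051px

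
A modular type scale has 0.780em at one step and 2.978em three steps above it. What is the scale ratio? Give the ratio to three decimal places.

1.563

r³ = 2.978 / 0.780, so r = (2.978/0.780)^(1/3).
r = 3.8179^(1/3) ≈ 1.5629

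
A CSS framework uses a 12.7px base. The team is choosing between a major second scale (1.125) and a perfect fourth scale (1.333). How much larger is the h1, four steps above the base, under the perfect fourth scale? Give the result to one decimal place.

Major second: 12.7 × 1.125⁴ = 20.343px
Perfect fourth: 12.7 × 1.333⁴ = 40.098px
Difference: 40.098 − 20.343 = 19.755px

19.8px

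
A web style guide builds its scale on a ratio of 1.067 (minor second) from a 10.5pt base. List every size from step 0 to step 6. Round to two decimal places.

Step 0: 10.5pt
Step 1: 10.5 × 1.067 = 11.20
Step 2: 10.5 × 1.067² = 11.95
Step 3: 10.5 × 1.067³ = 12.76
Step 4: 10.5 × 1.067⁴ = 13.61
Step 5: 10.5 × 1.067⁵ = 14.52
Step 6: 10.5 × 1.067⁶ = 15.49

10.50pt, 11.20pt, 11.95pt, 12.76pt, 13.61pt, 14.52pt, 15.49pt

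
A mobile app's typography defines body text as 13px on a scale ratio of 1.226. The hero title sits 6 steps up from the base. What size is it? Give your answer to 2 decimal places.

44.15px

A modular type scale is a geometric sequence: sizeₙ = base × rⁿ.
13.0 × 1.226⁶ = 13.0 × 3.39581 ≈ 44.15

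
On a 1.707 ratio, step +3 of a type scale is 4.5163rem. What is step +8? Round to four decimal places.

65.4561rem

4.5163 × 1.707⁵ = 4.5163 × 14.49331 ≈ 65.4561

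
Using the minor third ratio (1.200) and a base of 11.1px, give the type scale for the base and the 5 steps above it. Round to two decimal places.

11.10px, 13.32px, 15.98px, 19.18px, 23.02px, 27.62px

Step 0: 11.1px
Step 1: 11.1 × 1.200 = 13.32
Step 2: 11.1 × 1.200² = 15.98
Step 3: 11.1 × 1.200³ = 19.18
Step 4: 11.1 × 1.200⁴ = 23.02
Step 5: 11.1 × 1.200⁵ = 27.62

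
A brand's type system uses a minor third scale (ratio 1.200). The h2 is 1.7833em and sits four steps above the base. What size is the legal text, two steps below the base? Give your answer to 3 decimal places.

0.597em

1.7833 ÷ 1.200⁶ = 1.7833 ÷ 2.98598 ≈ 0.597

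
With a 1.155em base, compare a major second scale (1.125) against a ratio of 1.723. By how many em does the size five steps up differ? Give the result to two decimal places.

15.46em

Major second: 1.155 × 1.125⁵ = 2.0813em
At 1.723: 1.155 × 1.723⁵ = 17.5391em
Difference: 17.5391 − 2.0813 = 15.4578em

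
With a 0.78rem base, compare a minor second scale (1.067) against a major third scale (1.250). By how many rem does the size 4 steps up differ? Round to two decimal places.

0.89rem

Minor second: 0.78 × 1.067⁴ = 1.0110rem
Major third: 0.78 × 1.250⁴ = 1.9043rem
Difference: 1.9043 − 1.0110 = 0.8933rem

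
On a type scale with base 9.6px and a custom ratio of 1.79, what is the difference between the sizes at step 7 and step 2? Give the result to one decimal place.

534.5px

Step 2: 9.6 × 1.79² = 30.759px
Step 7: 9.6 × 1.79⁷ = 565.252px
Difference: 565.252 − 30.759 = 534.493px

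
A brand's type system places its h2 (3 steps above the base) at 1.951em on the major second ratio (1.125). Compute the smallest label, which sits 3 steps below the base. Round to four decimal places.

0.9624em

1.951 ÷ 1.125⁶ = 1.951 ÷ 2.02729 ≈ 0.9624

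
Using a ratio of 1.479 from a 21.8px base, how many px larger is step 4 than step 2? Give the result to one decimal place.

56.6px

Step 2: 21.8 × 1.479² = 47.686px
Step 4: 21.8 × 1.479⁴ = 104.311px
Difference: 104.311 − 47.686 = 56.625px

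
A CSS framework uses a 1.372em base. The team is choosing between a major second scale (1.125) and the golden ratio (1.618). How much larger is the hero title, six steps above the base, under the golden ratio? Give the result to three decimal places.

Major second: 1.372 × 1.125⁶ = 2.78144em
Golden ratio: 1.372 × 1.618⁶ = 24.61644em
Difference: 24.61644 − 2.78144 = 21.83500em

21.835em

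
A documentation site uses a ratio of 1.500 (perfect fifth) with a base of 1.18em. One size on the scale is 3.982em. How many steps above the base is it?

3

1.500ⁿ = 3.982 / 1.18 = 3.3746
n = ln(3.3746) / ln(1.500) = 1.2163 / 0.4055 ≈ 3.00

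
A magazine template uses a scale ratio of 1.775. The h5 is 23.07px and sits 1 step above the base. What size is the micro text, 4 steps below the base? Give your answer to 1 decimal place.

23.07 ÷ 1.775⁵ = 23.07 ÷ 17.61943 ≈ 1.309

1.3px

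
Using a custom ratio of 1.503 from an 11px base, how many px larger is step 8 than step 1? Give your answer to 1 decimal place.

269.9px

Step 1: 11.0 × 1.503 = 16.533px
Step 8: 11.0 × 1.503⁸ = 286.460px
Difference: 286.460 − 16.533 = 269.927px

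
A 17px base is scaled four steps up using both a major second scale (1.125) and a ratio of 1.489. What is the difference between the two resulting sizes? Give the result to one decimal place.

56.3px

Major second: 17.0 × 1.125⁴ = 27.231px
At 1.489: 17.0 × 1.489⁴ = 83.566px
Difference: 83.566 − 27.231 = 56.335px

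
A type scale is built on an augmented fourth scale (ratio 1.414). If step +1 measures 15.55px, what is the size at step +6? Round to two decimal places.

Moving from step +1 to step +6 is 5 steps up, so multiply by r⁵.
15.55 × 1.414⁵ = 15.55 × 5.65258 ≈ 87.898

87.90px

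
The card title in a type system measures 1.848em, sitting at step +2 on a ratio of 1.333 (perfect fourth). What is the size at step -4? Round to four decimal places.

0.3294em

The gap is -4 − (2) = -6 steps, so the factor is 1.333^-6.
1.848 ÷ 1.333⁶ = 1.848 ÷ 5.61023 ≈ 0.3294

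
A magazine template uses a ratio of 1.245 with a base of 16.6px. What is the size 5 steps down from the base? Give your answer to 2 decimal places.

A modular type scale is a geometric sequence: sizeₙ = base × rⁿ.
16.6 ÷ 1.245⁵ = 16.6 ÷ 2.99121 ≈ 5.55

5.55px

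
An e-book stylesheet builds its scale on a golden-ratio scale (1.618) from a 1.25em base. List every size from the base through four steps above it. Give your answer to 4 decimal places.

1.2500em, 2.0225em, 3.2724em, 5.2948em, 8.5669em

Step 0: 1.25em
Step 1: 1.25 × 1.618 = 2.0225
Step 2: 1.25 × 1.618² = 3.2724
Step 3: 1.25 × 1.618³ = 5.2948
Step 4: 1.25 × 1.618⁴ = 8.5669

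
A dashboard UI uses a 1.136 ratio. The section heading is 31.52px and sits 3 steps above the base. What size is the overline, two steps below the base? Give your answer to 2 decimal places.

31.52 ÷ 1.136⁵ = 31.52 ÷ 1.89187 ≈ 16.661

16.66px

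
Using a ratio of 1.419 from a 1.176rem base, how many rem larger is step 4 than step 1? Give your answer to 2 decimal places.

Step 1: 1.176 × 1.419 = 1.6687rem
Step 4: 1.176 × 1.419⁴ = 4.7680rem
Difference: 4.7680 − 1.6687 = 3.0993rem

3.10rem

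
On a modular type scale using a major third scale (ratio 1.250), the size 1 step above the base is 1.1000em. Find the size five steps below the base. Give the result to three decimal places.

0.288em

1.1000 ÷ 1.250⁶ = 1.1000 ÷ 3.81470 ≈ 0.288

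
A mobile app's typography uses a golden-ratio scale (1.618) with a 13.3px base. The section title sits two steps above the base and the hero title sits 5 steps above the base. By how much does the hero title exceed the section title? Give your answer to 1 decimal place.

112.7px

Step 2: 13.3 × 1.618² = 34.818px
Step 5: 13.3 × 1.618⁵ = 147.484px
Difference: 147.484 − 34.818 = 112.666px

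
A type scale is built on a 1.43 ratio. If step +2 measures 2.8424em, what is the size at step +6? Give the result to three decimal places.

Moving from step +2 to step +6 is 4 steps up, so multiply by r⁴.
2.8424 × 1.43⁴ = 2.8424 × 4.18162 ≈ 11.886

11.886em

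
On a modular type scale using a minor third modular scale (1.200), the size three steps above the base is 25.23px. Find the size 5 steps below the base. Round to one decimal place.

The gap is -5 − (3) = -8 steps, so the factor is 1.200^-8.
25.23 ÷ 1.200⁸ = 25.23 ÷ 4.29982 ≈ 5.868

5.9px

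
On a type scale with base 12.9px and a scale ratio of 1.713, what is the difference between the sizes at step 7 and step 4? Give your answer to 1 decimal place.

Step 4: 12.9 × 1.713⁴ = 111.076px
Step 7: 12.9 × 1.713⁷ = 558.330px
Difference: 558.330 − 111.076 = 447.254px

447.3px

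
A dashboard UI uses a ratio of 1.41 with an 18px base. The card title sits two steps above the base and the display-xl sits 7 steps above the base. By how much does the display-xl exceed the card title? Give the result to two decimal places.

Step 2: 18.0 × 1.41² = 35.7858px
Step 7: 18.0 × 1.41⁷ = 199.4373px
Difference: 199.4373 − 35.7858 = 163.6515px

163.65px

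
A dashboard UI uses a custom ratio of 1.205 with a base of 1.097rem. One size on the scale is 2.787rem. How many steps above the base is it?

5

1.205ⁿ = 2.787 / 1.097 = 2.5406
n = ln(2.5406) / ln(1.205) = 0.9324 / 0.1865 ≈ 5.00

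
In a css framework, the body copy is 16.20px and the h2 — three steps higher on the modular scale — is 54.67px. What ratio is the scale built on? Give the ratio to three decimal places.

r³ = 54.67 / 16.20, so r = (54.67/16.20)^(1/3).
r = 3.3747^(1/3) ≈ 1.5000

1.500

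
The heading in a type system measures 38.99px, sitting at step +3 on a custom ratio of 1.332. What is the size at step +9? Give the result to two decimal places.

38.99 × 1.332⁶ = 38.99 × 5.58503 ≈ 217.760

217.76px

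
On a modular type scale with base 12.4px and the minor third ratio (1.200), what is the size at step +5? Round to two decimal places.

12.4 × 1.200⁵ = 12.4 × 2.48832 ≈ 30.86

30.86px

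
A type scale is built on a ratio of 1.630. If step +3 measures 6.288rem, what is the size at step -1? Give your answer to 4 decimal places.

0.8908rem

6.288 ÷ 1.630⁴ = 6.288 ÷ 7.05912 ≈ 0.8908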